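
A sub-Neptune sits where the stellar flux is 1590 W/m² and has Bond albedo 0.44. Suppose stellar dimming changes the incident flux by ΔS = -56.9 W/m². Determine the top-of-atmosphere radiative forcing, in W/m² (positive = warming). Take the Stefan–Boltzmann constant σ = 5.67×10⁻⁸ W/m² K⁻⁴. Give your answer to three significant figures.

-7.97 W/m²

Only a fraction (1−α) is absorbed and it's spread over 4πR², so ΔF = (1−α)ΔS/4 = -7.966 W/m².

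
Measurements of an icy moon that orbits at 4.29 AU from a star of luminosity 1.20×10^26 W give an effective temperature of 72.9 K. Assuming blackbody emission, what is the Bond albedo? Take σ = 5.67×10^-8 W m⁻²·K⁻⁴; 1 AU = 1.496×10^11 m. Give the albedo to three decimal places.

0.724

Orbital distance: d = 4.29 AU = 6.418×10^11 m.
Spreading L over a sphere of radius d: S = 1.20×10^26/(4π·6.42×10^11²) = 23.18 W m⁻².
Rearranging the radiative balance, α = 1 − 4σT⁴/S.
σT⁴ = 1.601 W m⁻², so 4σT⁴ = 6.406 W m⁻².
1−α = 6.406/23.18 = 0.2763, so α = 0.7237.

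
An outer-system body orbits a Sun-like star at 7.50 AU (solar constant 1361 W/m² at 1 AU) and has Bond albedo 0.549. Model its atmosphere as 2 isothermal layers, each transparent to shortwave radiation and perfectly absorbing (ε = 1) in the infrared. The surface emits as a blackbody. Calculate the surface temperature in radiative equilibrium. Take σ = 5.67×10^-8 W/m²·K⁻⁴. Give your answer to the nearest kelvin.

By the inverse-square law, S = 1361/7.50² = 24.20 W/m².
OLR = S(1−α)/4 = 2.728 W/m²; the top layer radiates at T_e = 83.29 K.
With N = 2 opaque layers, T_s = (N+1)^(1/4)·T_e = 3^(1/4)·83.29 = 109.6 K.

110 kelvin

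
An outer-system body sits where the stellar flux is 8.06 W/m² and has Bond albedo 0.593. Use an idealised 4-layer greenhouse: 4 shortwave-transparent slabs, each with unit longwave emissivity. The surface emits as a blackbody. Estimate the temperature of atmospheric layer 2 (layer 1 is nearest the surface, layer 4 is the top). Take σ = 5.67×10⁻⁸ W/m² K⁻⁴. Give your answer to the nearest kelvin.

The effective emission temperature is T_e = [S(1−α)/(4σ)]^¼ = 61.67 K.
The net upward flux σT_e⁴ is constant between every pair of levels, so T_k⁴ = (N+1−k)T_e⁴.
T_2 = (3)^(1/4)·61.67 = 81.16 K.

81 K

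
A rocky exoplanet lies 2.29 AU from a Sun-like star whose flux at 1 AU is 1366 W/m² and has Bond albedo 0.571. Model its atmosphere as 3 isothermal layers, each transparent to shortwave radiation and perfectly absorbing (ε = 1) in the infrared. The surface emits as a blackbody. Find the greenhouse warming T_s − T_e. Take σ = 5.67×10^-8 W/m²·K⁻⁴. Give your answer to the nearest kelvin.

Irradiance scales as 1/d², so S = 1366 W/m² × (1/2.29)² = 260.5 W/m².
Top-of-atmosphere balance: σT_e⁴ = S(1−α)/4 = 27.94 W/m² → T_e = 149.0 K.
T_s = (N+1)^(1/4)·T_e = 210.7 K.
Warming: T_s − T_e = 61.71 K.

62 K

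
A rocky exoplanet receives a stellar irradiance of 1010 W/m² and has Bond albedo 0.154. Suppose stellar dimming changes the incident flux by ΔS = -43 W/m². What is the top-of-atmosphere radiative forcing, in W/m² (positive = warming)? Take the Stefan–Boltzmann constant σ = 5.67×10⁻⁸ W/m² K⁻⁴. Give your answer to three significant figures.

-9.09 W/m²

ΔF = Δ[S(1−α)]/4 = (1−0.154)·-43/4 = -9.095 W/m².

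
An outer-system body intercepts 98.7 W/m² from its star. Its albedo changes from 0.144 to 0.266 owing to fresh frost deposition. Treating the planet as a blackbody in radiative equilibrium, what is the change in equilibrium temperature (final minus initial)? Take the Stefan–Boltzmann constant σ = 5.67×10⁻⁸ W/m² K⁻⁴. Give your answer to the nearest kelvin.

With α = 0.144, T₁ = 138.9 K.
With α = 0.266, T₂ = 133.7 K.
ΔT = T₂ − T₁ = -5.239 K.

-5 K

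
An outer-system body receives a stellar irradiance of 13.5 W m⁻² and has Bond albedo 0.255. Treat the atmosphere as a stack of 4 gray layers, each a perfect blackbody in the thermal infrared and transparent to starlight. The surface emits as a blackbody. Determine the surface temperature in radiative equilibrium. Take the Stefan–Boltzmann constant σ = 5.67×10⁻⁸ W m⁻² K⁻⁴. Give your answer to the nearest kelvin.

122 K

The effective emission temperature is T_e = [S(1−α)/(4σ)]^¼ = 81.60 K.
With N = 4 opaque layers, T_s = (N+1)^(1/4)·T_e = 5^(1/4)·81.60 = 122.0 K.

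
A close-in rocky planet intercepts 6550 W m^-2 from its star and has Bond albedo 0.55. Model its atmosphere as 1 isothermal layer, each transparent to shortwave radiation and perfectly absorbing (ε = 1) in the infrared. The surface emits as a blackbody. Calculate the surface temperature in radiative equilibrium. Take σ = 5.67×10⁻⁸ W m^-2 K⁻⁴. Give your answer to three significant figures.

OLR = S(1−α)/4 = 736.9 W m^-2; the top layer radiates at T_e = 337.6 K.
With N = 1 opaque layers, T_s = (N+1)^(1/4)·T_e = 2^(1/4)·337.6 = 401.5 K.

402 K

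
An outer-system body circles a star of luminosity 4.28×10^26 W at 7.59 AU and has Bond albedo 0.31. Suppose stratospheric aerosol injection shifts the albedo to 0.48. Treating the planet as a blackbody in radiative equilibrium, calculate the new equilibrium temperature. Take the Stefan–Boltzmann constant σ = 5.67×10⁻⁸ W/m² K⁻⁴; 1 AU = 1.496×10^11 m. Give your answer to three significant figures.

88.2 K

Orbital distance: d = 7.59 AU = 1.135×10^12 m.
Flux at the orbit: S = L/(4πd²) = 4.28×10^26/(4π·(1.14×10^12)²) = 26.42 W/m².
With the new albedo, S(1−α₂)/4 = 3.434 W/m², so T₂ = 88.22 K.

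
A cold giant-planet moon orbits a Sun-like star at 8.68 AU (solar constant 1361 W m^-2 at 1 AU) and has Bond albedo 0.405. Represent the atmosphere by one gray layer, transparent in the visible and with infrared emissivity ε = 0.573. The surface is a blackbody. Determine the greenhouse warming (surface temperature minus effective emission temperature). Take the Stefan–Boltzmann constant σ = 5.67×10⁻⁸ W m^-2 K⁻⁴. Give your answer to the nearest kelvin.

7 kelvin

Flux at the orbit: S = 1361/(8.68)² = 18.06 W m^-2.
Effective emission temperature (TOA balance): σT_e⁴ = S(1−α)/4 = 2.687 W m^-2 → T_e = 82.97 K.
Surface balance with a leaky layer gives σT_s⁴ = σT_e⁴·2/(2−ε), so T_s = T_e·[2/(2−0.573)]^(1/4) = 90.28 K.
T_s − T_e = 90.28 − 82.97 = 7.306 K.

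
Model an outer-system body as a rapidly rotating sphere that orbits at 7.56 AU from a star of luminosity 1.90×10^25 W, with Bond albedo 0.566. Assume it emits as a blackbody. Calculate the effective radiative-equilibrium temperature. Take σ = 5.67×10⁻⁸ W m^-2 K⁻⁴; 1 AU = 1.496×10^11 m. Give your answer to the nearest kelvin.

39 K

Orbital distance: d = 7.56 AU = 1.131×10^12 m.
S = L/(4πd²) = 1.182 W m^-2.
Averaging over the sphere, the absorbed flux is S(1−α)/4 = 0.1283 W m^-2.
In equilibrium σT⁴ equals this, so T = 38.78 K.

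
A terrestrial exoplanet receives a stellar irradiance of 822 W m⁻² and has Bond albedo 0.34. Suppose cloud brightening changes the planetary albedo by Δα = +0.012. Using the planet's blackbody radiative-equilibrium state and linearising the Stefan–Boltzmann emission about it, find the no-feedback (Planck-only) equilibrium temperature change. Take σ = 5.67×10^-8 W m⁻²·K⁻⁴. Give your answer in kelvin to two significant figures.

Reference equilibrium: T_e = [S(1−α)/(4σ)]^(1/4) = 221.2 K.
ΔF = −(S/4)Δα = −(822.0/4)×(+0.012) = -2.466 W m⁻².
The Planck feedback parameter is 4σT_e³ = 2.453 W m⁻²/K.
ΔT₀ = ΔF/λ_P = -2.466/2.453 = -1.01 K.

-1.0 kelvin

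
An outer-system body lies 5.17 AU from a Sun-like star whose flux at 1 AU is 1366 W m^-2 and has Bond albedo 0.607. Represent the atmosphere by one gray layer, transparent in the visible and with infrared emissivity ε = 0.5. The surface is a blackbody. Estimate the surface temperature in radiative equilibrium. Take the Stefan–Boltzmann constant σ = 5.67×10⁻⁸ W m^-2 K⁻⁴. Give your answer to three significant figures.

By the inverse-square law, S = 1366/5.17² = 51.11 W m^-2.
The planet radiates to space at T_e = [S(1−α)/(4σ)]^(1/4) = 97.01 K.
The surface balance (absorbed SW + ε·downward IR = σT_s⁴) with T_a⁴ = T_s⁴/2 reduces to T_s = T_e·[2/(2−ε)]^¼ = 104.2 K.

104 kelvin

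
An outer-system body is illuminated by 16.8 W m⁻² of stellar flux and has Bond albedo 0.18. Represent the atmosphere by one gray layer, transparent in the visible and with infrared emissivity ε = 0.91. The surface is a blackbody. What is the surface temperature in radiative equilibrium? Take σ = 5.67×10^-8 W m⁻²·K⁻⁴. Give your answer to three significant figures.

The planet radiates to space at T_e = [S(1−α)/(4σ)]^(1/4) = 88.28 K.
Surface balance with a leaky layer gives σT_s⁴ = σT_e⁴·2/(2−ε), so T_s = T_e·[2/(2−0.91)]^(1/4) = 102.7 K.

103 K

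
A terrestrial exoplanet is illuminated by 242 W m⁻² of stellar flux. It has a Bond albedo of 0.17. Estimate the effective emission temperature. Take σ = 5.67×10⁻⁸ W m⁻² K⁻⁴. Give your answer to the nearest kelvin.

The planet absorbs (1−α)S over its disc πR² and re-emits over 4πR², so the mean absorbed flux is (1−0.17)·242.0/4 = 50.21 W m⁻².
In equilibrium σT⁴ equals this, so T = 172.5 K.

173 K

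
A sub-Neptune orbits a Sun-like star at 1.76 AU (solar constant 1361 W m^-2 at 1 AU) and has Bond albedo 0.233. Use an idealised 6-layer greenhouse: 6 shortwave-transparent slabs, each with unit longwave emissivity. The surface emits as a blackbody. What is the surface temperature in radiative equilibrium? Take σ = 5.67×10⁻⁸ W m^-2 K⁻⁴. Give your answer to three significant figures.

By the inverse-square law, S = 1361/1.76² = 439.4 W m^-2.
The effective emission temperature is T_e = [S(1−α)/(4σ)]^¼ = 196.3 K.
With N = 6 opaque layers, T_s = (N+1)^(1/4)·T_e = 7^(1/4)·196.3 = 319.4 K.

319 kelvin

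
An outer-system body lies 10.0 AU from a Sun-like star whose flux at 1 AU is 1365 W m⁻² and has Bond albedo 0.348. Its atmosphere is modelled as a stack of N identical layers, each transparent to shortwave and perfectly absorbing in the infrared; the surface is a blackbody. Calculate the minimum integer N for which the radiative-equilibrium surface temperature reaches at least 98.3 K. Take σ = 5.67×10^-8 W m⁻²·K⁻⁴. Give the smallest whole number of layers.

By the inverse-square law, S = 1365/10.0² = 13.65 W m⁻².
Top-of-atmosphere balance: σT_e⁴ = S(1−α)/4 = 2.225 W m⁻² → T_e = 79.15 K.
Need (N+1)T_e⁴ ≥ T_s⁴, i.e. N+1 ≥ (98.3/79.15)⁴ = 2.379.
The minimum whole number is N = 2.

2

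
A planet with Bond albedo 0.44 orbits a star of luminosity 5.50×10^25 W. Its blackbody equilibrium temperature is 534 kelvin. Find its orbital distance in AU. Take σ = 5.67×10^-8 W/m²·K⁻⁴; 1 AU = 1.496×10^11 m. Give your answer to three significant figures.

Energy balance gives S = 4σT⁴/(1−α) = 32930 W/m².
From L = 4πd²S, d = √(5.50×10^25/(4π·32930)) = 1.153×10^10 m = 0.07706 AU.

0.0771 AU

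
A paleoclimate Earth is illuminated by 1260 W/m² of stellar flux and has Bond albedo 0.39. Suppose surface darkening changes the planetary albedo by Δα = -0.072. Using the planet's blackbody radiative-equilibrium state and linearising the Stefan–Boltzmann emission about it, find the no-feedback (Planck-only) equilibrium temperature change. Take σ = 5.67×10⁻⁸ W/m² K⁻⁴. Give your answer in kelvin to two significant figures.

Reference equilibrium: T_e = [S(1−α)/(4σ)]^(1/4) = 241.3 K.
TOA radiative forcing: ΔF = −S·Δα/4 = −1260·(-0.072)/4 = 22.68 W/m².
The Planck feedback parameter is 4σT_e³ = 3.186 W/m²/K.
Hence the no-feedback warming is ΔF/(4σT_e³) = 7.12 K.

7.1 K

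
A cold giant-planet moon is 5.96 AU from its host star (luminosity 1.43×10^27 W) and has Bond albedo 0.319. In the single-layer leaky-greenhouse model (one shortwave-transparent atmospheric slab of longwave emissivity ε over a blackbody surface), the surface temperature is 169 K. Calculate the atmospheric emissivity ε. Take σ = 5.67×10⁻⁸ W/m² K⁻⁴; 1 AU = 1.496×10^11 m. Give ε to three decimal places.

Orbital distance: d = 5.96 AU = 8.916×10^11 m.
Flux at the orbit: S = L/(4πd²) = 1.43×10^27/(4π·(8.92×10^11)²) = 143.1 W/m².
TOA balance gives T_e = 144.0 K.
Inverting T_s⁴ = 2T_e⁴/(2−ε): (T_e/T_s)⁴ = 0.5269, so ε = 2(1 − 0.5269) = 0.9462.

0.946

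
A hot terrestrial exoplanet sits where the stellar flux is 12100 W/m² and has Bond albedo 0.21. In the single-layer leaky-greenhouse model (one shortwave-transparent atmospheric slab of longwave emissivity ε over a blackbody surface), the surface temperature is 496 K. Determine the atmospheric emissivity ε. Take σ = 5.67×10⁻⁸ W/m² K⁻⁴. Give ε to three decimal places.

0.607

First, T_e = [12100·(1−0.21)/(4σ)]^(1/4) = 453.1 K.
T_s⁴ = T_e⁴·2/(2−ε) → ε = 2 − 2(T_e/T_s)⁴ = 2 − 2·(453.1/496)⁴ = 0.6073.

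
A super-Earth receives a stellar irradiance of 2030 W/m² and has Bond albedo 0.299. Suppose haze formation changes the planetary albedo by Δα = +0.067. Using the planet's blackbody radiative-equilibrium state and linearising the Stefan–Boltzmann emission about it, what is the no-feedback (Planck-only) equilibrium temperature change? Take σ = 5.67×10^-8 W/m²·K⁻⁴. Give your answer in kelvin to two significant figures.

Reference equilibrium: T_e = [S(1−α)/(4σ)]^(1/4) = 281.4 K.
ΔF = −(S/4)Δα = −(2030/4)×(+0.067) = -34.00 W/m².
Linearising σT⁴ gives d(σT⁴)/dT = 4σT_e³ = 5.056 W/m² per K.
ΔT₀ = ΔF/λ_P = -34.00/5.056 = -6.72 K.

-6.7 K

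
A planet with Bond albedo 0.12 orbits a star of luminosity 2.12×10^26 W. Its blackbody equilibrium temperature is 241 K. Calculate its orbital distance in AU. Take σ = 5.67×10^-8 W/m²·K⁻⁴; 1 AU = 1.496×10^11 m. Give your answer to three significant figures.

0.931 AU

The flux needed for this T is 4σT⁴/(1−0.12) = 869.4 W/m².
Then d = [L/(4πS)]^(1/2) = 1.393×10^11 m, i.e. 0.9311 AU.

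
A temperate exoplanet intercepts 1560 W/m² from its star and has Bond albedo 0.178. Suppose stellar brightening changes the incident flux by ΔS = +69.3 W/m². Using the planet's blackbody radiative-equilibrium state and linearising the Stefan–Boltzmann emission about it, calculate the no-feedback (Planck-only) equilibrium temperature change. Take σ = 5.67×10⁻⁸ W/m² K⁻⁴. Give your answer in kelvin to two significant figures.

Reference equilibrium: T_e = [S(1−α)/(4σ)]^(1/4) = 274.2 K.
ΔF = Δ[S(1−α)]/4 = (1−0.178)·+69.3/4 = 14.24 W/m².
Planck response: λ_P = 4σT_e³ = 4·5.67×10⁻⁸·(274.2)³ = 4.676 W/m²/K.
ΔT₀ = ΔF/λ_P = 14.24/4.676 = 3.05 K.

3.0 K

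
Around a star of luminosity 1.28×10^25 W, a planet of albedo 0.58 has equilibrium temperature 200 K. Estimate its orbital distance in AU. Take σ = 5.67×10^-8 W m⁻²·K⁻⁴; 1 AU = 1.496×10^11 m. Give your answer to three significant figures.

Required flux: S = 4σT⁴/(1−α) = 864.0 W m⁻².
Then d = [L/(4πS)]^(1/2) = 3.434×10^10 m, i.e. 0.2295 AU.

0.230 AU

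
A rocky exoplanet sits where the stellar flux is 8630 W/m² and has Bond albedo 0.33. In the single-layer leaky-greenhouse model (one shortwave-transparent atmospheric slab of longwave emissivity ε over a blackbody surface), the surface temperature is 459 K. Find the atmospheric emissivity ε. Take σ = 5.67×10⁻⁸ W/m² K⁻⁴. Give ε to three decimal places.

TOA balance gives T_e = 399.6 K.
Since (2−ε)/2 = (T_e/T_s)⁴ = 0.5744, ε = 0.8513.

0.851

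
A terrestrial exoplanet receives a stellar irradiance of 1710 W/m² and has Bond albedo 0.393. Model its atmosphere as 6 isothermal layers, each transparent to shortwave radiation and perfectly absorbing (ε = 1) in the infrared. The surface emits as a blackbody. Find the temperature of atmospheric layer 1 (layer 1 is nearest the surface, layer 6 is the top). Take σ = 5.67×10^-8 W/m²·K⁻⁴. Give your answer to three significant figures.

407 K

OLR = S(1−α)/4 = 259.5 W/m²; the top layer radiates at T_e = 260.1 K.
Each opaque layer satisfies 2T_j⁴ = T_{j−1}⁴ + T_{j+1}⁴, giving T_k⁴ = (N+1−k)T_e⁴.
With k = 1: T_1 = (6+1−1)^¼·260.1 K = 407.1 K.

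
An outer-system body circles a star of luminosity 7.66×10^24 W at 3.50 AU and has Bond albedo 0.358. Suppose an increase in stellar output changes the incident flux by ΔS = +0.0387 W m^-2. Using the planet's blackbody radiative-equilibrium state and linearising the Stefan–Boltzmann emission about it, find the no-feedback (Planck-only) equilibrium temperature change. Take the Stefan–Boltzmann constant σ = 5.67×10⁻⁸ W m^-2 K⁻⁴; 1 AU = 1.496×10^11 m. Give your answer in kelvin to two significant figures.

Orbital distance: d = 3.50 AU = 5.236×10^11 m.
S = L/(4πd²) = 2.223 W m^-2.
Unperturbed T_e = [2.223·(1−0.358)/(4σ)]^¼ = 50.09 K.
ΔF = Δ[S(1−α)]/4 = (1−0.358)·+0.0387/4 = 0.006211 W m^-2.
Linearising σT⁴ gives d(σT⁴)/dT = 4σT_e³ = 0.02850 W m^-2 per K.
So ΔT₀ = 0.006211/0.02850 = 0.218 K.

0.22 kelvin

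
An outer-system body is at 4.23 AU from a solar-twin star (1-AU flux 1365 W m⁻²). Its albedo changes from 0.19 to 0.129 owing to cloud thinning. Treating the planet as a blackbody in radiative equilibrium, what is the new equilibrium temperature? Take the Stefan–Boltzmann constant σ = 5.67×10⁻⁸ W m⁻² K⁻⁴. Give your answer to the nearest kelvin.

131 K

Irradiance scales as 1/d², so S = 1365 W m⁻² × (1/4.23)² = 76.29 W m⁻².
New equilibrium: T₂ = [(1−0.129)·76.29/(4σ)]^(1/4) = 130.8 K.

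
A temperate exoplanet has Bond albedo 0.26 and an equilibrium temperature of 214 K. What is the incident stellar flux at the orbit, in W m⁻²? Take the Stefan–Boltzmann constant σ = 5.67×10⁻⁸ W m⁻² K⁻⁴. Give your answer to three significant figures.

643 W m⁻²

Invert the energy balance for S: S = 4σT⁴/(1−α).
σT⁴ = 5.67×10⁻⁸·(214)⁴ = 118.9 W m⁻².
So S = 4×118.9/(1−0.26) = 642.8 W m⁻².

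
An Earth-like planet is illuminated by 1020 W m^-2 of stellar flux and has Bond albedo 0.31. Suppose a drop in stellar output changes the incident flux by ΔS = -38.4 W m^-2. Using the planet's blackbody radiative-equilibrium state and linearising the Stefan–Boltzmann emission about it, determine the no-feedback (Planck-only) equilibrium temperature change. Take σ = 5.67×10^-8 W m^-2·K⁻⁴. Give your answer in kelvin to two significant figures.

-2.2 K

The baseline emission temperature is T_e = 236.0 K.
TOA radiative forcing: ΔF = (1−α)ΔS/4 = 0.69·(-38.4)/4 = -6.624 W m^-2.
Planck response: λ_P = 4σT_e³ = 4·5.67×10⁻⁸·(236.0)³ = 2.982 W m^-2/K.
So ΔT₀ = -6.624/2.982 = -2.22 K.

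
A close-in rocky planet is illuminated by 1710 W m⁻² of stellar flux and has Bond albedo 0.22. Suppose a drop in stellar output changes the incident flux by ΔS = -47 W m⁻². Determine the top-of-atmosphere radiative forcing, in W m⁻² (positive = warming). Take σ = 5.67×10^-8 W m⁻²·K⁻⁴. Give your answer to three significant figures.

-9.17 W m⁻²

TOA radiative forcing: ΔF = (1−α)ΔS/4 = 0.78·(-47)/4 = -9.165 W m⁻².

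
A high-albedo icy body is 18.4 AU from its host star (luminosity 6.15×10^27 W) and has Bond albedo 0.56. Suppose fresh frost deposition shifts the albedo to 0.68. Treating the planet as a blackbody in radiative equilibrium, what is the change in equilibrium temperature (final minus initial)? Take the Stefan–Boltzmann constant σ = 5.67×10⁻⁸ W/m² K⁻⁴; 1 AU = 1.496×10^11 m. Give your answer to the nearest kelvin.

Orbital distance: d = 18.4 AU = 2.753×10^12 m.
S = L/(4πd²) = 64.59 W/m².
Before: T₁ = [64.59·0.44/(4σ)]^(1/4) = 105.8 K.
With α = 0.68, T₂ = 97.71 K.
ΔT = T₂ − T₁ = -8.097 K.

-8 kelvin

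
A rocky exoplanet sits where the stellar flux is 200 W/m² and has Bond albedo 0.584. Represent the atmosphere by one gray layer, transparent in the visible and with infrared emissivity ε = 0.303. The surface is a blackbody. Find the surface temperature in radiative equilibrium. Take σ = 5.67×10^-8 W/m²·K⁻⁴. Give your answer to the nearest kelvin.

144 kelvin

At the top of the atmosphere, σT_e⁴ = S(1−α)/4 = 20.80 W/m², giving T_e = 138.4 K.
For a single slab of emissivity ε, T_s⁴ = 2T_e⁴/(2−ε); thus T_s = 138.4·(1.179)^(1/4) = 144.2 K.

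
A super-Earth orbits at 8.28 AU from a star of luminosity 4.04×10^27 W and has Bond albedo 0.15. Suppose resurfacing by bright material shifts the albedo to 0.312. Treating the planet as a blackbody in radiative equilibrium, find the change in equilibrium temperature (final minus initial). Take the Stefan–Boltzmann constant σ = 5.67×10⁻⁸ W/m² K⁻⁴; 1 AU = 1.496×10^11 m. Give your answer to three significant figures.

d = 8.28 × 1.496×10^11 m = 1.239×10^12 m.
Spreading L over a sphere of radius d: S = 4.04×10^27/(4π·1.24×10^12²) = 209.5 W/m².
With α = 0.15, T₁ = 167.4 K.
After:  T₂ = [209.5·0.688/(4σ)]^(1/4) = 158.8 K.
Change: 158.8 − 167.4 = -8.619 K.

-8.62 K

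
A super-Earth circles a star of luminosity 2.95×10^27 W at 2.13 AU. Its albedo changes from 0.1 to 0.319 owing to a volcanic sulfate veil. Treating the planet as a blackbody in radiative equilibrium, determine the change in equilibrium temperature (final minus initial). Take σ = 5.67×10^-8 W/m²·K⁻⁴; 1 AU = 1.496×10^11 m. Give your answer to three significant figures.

Orbital distance: d = 2.13 AU = 3.186×10^11 m.
Flux at the orbit: S = L/(4πd²) = 2.95×10^27/(4π·(3.19×10^11)²) = 2312 W/m².
Before: T₁ = [2312·0.9/(4σ)]^(1/4) = 309.5 K.
After:  T₂ = [2312·0.681/(4σ)]^(1/4) = 288.7 K.
ΔT = T₂ − T₁ = -20.84 K.

-20.8 K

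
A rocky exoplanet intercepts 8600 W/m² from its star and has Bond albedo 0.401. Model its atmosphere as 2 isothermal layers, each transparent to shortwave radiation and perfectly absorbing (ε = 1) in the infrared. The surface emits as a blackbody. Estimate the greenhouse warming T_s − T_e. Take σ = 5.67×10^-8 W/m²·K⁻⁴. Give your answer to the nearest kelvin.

Top-of-atmosphere balance: σT_e⁴ = S(1−α)/4 = 1288 W/m² → T_e = 388.2 K.
Surface: T_s = (3)^¼·T_e = 510.9 K.
Warming: T_s − T_e = 122.7 K.

123 kelvin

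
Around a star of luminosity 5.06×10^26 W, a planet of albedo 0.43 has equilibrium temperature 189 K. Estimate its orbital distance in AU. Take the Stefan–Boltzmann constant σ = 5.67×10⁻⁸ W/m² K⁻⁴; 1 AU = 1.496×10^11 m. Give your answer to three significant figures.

1.88 AU

Energy balance gives S = 4σT⁴/(1−α) = 507.7 W/m².
Then d = [L/(4πS)]^(1/2) = 2.816×10^11 m, i.e. 1.882 AU.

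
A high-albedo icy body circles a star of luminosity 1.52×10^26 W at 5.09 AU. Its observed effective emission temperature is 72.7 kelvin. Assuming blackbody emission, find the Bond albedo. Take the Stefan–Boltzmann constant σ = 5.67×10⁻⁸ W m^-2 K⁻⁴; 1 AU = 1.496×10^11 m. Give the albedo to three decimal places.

Orbital distance: d = 5.09 AU = 7.615×10^11 m.
S = L/(4πd²) = 20.86 W m^-2.
Energy balance: S(1−α)/4 = σT⁴, so 1−α = 4σT⁴/S.
4σT⁴ = 4·5.67×10⁻⁸·(72.7)⁴ = 6.335 W m^-2.
1−α = 6.335/20.86 = 0.3037, so α = 0.6963.

0.696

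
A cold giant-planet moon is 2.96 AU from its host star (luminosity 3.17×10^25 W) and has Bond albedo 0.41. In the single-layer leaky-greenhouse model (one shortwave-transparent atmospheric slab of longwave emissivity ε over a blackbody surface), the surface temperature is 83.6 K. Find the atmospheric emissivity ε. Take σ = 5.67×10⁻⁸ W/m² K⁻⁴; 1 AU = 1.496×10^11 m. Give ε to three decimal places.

0.630

Orbital distance: d = 2.96 AU = 4.428×10^11 m.
Flux at the orbit: S = L/(4πd²) = 3.17×10^25/(4π·(4.43×10^11)²) = 12.86 W/m².
TOA balance gives T_e = 76.06 K.
Since (2−ε)/2 = (T_e/T_s)⁴ = 0.6852, ε = 0.6297.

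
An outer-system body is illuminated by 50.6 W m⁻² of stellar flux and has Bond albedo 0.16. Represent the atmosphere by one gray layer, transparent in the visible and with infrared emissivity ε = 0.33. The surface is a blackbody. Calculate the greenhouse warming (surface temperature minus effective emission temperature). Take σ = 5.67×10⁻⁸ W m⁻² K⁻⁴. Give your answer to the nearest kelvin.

5 K

The planet radiates to space at T_e = [S(1−α)/(4σ)]^(1/4) = 117.0 K.
For a single slab of emissivity ε, T_s⁴ = 2T_e⁴/(2−ε); thus T_s = 117.0·(1.198)^(1/4) = 122.4 K.
T_s − T_e = 122.4 − 117.0 = 5.395 K.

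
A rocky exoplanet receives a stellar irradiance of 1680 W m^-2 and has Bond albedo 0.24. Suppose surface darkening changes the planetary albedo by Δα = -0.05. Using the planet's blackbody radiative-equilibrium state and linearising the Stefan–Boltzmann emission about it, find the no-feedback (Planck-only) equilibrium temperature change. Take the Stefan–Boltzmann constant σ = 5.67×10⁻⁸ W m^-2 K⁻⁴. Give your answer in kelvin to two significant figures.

4.5 K

Unperturbed T_e = [1680·(1−0.24)/(4σ)]^¼ = 273.9 K.
The change in absorbed flux is Δ[S(1−α)/4] = −SΔα/4 = 21.00 W m^-2.
Linearising σT⁴ gives d(σT⁴)/dT = 4σT_e³ = 4.661 W m^-2 per K.
Hence the no-feedback warming is ΔF/(4σT_e³) = 4.51 K.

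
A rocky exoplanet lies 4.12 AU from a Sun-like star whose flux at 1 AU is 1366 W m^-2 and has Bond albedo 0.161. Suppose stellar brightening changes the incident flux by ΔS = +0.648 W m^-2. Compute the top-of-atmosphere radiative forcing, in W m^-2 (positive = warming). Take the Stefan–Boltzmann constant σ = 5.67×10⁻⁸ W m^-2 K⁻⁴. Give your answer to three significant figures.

By the inverse-square law, S = 1366/4.12² = 80.47 W m^-2.
Only a fraction (1−α) is absorbed and it's spread over 4πR², so ΔF = (1−α)ΔS/4 = 0.1359 W m^-2.

0.136 W m^-2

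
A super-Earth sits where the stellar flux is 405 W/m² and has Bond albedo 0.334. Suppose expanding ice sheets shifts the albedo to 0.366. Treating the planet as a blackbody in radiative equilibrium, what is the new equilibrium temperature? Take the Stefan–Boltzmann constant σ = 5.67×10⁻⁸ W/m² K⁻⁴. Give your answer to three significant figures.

183 K

New equilibrium: T₂ = [(1−0.366)·405.0/(4σ)]^(1/4) = 183.4 K.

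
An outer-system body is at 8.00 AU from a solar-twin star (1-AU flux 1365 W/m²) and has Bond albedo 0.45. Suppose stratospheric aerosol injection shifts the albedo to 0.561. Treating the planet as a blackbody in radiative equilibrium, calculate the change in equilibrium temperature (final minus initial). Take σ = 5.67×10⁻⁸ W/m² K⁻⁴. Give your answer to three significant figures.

-4.65 K

Irradiance scales as 1/d², so S = 1365 W/m² × (1/8.00)² = 21.33 W/m².
Initial: T₁ = [S(1−0.45)/(4σ)]^(1/4) = 84.80 K.
With α = 0.561, T₂ = 80.16 K.
ΔT = T₂ − T₁ = -4.647 K.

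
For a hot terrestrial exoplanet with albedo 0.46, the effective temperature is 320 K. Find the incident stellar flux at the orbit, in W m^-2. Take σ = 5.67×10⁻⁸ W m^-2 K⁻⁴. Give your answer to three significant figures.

From S(1−α)/4 = σT⁴: S = 4σT⁴/(1−α).
σT⁴ = 5.67×10⁻⁸·(320)⁴ = 594.5 W m^-2.
S = 4·594.5/0.54 = 4404 W m^-2.

4400 W m^-2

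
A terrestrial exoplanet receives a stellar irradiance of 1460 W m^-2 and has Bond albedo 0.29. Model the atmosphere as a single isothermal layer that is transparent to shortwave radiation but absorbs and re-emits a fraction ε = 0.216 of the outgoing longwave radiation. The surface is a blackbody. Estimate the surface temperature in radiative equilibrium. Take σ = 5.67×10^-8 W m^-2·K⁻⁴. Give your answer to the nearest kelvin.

268 kelvin

Effective emission temperature (TOA balance): σT_e⁴ = S(1−α)/4 = 259.1 W m^-2 → T_e = 260.0 K.
For a single slab of emissivity ε, T_s⁴ = 2T_e⁴/(2−ε); thus T_s = 260.0·(1.121)^(1/4) = 267.5 K.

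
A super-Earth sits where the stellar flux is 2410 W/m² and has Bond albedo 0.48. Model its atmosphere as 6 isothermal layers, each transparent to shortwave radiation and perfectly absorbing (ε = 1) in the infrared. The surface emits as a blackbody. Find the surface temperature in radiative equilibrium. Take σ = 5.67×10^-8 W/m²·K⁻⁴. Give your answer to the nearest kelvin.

OLR = S(1−α)/4 = 313.3 W/m²; the top layer radiates at T_e = 272.6 K.
Layer-by-layer balance gives σT_s⁴ = (N+1)σT_e⁴, so T_s = 7^¼·272.6 = 443.5 K.

443 K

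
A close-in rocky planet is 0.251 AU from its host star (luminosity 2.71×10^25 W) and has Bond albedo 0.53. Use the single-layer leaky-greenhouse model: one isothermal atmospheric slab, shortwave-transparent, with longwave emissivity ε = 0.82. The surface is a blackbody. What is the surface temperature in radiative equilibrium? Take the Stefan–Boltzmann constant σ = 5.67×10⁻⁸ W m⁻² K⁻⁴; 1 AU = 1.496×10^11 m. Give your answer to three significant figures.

271 kelvin

Orbital distance: d = 0.251 AU = 3.755×10^10 m.
S = L/(4πd²) = 1529 W m⁻².
Effective emission temperature (TOA balance): σT_e⁴ = S(1−α)/4 = 179.7 W m⁻² → T_e = 237.3 K.
The surface balance (absorbed SW + ε·downward IR = σT_s⁴) with T_a⁴ = T_s⁴/2 reduces to T_s = T_e·[2/(2−ε)]^¼ = 270.7 K.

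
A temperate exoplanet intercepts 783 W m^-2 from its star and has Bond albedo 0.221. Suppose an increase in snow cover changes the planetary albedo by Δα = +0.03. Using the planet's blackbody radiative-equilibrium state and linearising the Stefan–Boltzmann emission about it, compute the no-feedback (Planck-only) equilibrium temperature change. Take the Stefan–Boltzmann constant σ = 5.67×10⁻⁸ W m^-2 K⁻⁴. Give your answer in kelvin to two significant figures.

-2.2 kelvin

Unperturbed T_e = [783.0·(1−0.221)/(4σ)]^¼ = 227.7 K.
ΔF = −(S/4)Δα = −(783.0/4)×(+0.03) = -5.872 W m^-2.
Planck response: λ_P = 4σT_e³ = 4·5.67×10⁻⁸·(227.7)³ = 2.678 W m^-2/K.
So ΔT₀ = -5.872/2.678 = -2.19 K.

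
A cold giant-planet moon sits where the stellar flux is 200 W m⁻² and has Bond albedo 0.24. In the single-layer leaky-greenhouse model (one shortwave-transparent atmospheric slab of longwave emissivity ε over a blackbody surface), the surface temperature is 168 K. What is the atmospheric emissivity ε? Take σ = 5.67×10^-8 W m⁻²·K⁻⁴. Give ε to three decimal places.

0.317

First, T_e = [200.0·(1−0.24)/(4σ)]^(1/4) = 160.9 K.
T_s⁴ = T_e⁴·2/(2−ε) → ε = 2 − 2(T_e/T_s)⁴ = 2 − 2·(160.9/168)⁴ = 0.3174.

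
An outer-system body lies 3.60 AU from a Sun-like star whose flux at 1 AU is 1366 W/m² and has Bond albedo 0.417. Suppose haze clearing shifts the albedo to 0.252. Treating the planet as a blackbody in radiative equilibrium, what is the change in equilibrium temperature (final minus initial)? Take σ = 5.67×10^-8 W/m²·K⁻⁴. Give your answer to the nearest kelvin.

8 kelvin

Flux at the orbit: S = 1366/(3.60)² = 105.4 W/m².
Initial: T₁ = [S(1−0.417)/(4σ)]^(1/4) = 128.3 K.
With α = 0.252, T₂ = 136.5 K.
ΔT = T₂ − T₁ = 8.248 K.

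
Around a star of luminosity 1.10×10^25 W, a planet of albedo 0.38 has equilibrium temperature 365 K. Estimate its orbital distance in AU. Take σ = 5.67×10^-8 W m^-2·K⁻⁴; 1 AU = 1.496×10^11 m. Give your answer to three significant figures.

Required flux: S = 4σT⁴/(1−α) = 6493 W m^-2.
From L = 4πd²S, d = √(1.10×10^25/(4π·6493)) = 1.161×10^10 m = 0.07762 AU.

0.0776 AU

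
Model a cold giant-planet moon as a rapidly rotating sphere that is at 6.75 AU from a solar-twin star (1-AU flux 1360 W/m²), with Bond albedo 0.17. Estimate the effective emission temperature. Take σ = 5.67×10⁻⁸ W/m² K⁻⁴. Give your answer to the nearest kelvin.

102 K

Flux at the orbit: S = 1360/(6.75)² = 29.85 W/m².
Averaging over the sphere, the absorbed flux is S(1−α)/4 = 6.194 W/m².
Balancing against σT⁴: T = (6.194/5.67×10⁻⁸)^(1/4) = 102.2 K.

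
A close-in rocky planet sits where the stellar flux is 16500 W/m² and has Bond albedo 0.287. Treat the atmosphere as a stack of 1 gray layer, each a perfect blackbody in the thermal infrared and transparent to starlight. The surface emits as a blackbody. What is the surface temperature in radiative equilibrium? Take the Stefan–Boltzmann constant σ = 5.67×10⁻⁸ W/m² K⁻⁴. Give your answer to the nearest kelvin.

The effective emission temperature is T_e = [S(1−α)/(4σ)]^¼ = 477.2 K.
With N = 1 opaque layers, T_s = (N+1)^(1/4)·T_e = 2^(1/4)·477.2 = 567.5 K.

568 kelvin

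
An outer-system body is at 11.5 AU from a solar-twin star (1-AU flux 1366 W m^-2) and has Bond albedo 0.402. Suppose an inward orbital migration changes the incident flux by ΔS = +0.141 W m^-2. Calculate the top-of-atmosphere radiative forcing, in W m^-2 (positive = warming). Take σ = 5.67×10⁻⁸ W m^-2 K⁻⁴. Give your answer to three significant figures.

By the inverse-square law, S = 1366/11.5² = 10.33 W m^-2.
ΔF = Δ[S(1−α)]/4 = (1−0.402)·+0.141/4 = 0.02108 W m^-2.

0.0211 W m^-2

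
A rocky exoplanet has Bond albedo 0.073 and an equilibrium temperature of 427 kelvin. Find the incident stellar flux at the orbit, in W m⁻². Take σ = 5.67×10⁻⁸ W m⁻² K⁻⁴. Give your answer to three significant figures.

From S(1−α)/4 = σT⁴: S = 4σT⁴/(1−α).
σT⁴ = 5.67×10⁻⁸·(427)⁴ = 1885 W m⁻².
S = 4·1885/0.927 = 8133 W m⁻².

8130 W m⁻²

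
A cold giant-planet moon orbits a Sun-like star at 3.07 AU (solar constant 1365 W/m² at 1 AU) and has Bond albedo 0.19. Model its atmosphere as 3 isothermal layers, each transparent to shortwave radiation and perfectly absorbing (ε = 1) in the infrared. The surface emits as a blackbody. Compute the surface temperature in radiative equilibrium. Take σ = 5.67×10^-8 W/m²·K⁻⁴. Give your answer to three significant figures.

Irradiance scales as 1/d², so S = 1365 W/m² × (1/3.07)² = 144.8 W/m².
Top-of-atmosphere balance: σT_e⁴ = S(1−α)/4 = 29.33 W/m² → T_e = 150.8 K.
For an N-layer opaque stack, T_s⁴ = (N+1)T_e⁴, hence T_s = (4)^(1/4)×150.8 K = 213.3 K.

213 K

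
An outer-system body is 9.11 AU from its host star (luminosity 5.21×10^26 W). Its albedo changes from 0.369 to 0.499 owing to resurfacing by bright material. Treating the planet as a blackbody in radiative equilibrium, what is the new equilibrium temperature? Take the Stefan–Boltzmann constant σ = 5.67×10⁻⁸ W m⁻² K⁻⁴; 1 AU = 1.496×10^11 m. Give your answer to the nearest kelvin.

d = 9.11 × 1.496×10^11 m = 1.363×10^12 m.
S = L/(4πd²) = 22.32 W m⁻².
T₂ = [S(1−α₂)/(4σ)]^(1/4) = [22.32·0.501/(4σ)]^(1/4) = 83.80 K.

84 kelvin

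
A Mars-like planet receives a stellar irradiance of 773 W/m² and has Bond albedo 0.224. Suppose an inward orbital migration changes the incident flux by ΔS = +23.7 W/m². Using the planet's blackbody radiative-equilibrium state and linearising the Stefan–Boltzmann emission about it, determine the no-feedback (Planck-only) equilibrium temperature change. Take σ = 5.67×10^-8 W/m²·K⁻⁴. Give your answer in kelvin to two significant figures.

The baseline emission temperature is T_e = 226.8 K.
ΔF = Δ[S(1−α)]/4 = (1−0.224)·+23.7/4 = 4.598 W/m².
The Planck feedback parameter is 4σT_e³ = 2.645 W/m²/K.
Hence the no-feedback warming is ΔF/(4σT_e³) = 1.74 K.

1.7 K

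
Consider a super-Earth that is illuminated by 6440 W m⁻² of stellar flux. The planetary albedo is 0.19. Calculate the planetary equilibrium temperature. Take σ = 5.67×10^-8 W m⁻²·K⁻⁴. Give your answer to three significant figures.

389 K

Averaging over the sphere, the absorbed flux is S(1−α)/4 = 1304 W m⁻².
Balancing against σT⁴: T = (1304/5.67×10⁻⁸)^(1/4) = 389.4 K.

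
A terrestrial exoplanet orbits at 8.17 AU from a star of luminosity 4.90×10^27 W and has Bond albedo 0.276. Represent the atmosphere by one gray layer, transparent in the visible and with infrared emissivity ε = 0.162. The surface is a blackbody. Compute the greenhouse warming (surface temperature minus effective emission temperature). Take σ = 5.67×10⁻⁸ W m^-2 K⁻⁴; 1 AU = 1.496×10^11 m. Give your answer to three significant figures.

Orbital distance: d = 8.17 AU = 1.222×10^12 m.
S = L/(4πd²) = 261.0 W m^-2.
Effective emission temperature (TOA balance): σT_e⁴ = S(1−α)/4 = 47.25 W m^-2 → T_e = 169.9 K.
The surface balance (absorbed SW + ε·downward IR = σT_s⁴) with T_a⁴ = T_s⁴/2 reduces to T_s = T_e·[2/(2−ε)]^¼ = 173.5 K.
Greenhouse warming: T_s − T_e = 3.626 K.

3.63 kelvin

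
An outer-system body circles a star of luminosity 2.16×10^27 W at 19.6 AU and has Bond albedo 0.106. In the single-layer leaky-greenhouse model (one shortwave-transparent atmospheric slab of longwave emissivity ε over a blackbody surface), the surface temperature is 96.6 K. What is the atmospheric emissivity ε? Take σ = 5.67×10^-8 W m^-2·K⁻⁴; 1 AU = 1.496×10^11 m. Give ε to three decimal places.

0.190

d = 19.6 × 1.496×10^11 m = 2.932×10^12 m.
S = L/(4πd²) = 19.99 W m^-2.
Effective temperature: T_e = [S(1−α)/(4σ)]^(1/4) = 94.22 K.
T_s⁴ = T_e⁴·2/(2−ε) → ε = 2 − 2(T_e/T_s)⁴ = 2 − 2·(94.22/96.6)⁴ = 0.1900.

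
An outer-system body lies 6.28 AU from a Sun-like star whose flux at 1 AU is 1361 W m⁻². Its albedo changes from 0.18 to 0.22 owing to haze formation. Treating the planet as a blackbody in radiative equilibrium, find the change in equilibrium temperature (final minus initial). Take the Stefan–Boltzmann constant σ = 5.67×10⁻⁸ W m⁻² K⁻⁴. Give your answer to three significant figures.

-1.31 K

Irradiance scales as 1/d², so S = 1361 W m⁻² × (1/6.28)² = 34.51 W m⁻².
Before: T₁ = [34.51·0.82/(4σ)]^(1/4) = 105.7 K.
With α = 0.22, T₂ = 104.4 K.
Change: 104.4 − 105.7 = -1.313 K.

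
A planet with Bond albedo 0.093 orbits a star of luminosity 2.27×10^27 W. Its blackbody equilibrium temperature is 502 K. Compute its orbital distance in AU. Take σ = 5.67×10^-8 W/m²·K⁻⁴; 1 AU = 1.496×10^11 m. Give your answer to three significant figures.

0.713 AU

Energy balance gives S = 4σT⁴/(1−α) = 15880 W/m².
S = L/(4πd²) → d = √(L/4πS) = √(2.27×10^27/(4π·15880)) = 1.067×10^11 m = 0.7129 AU.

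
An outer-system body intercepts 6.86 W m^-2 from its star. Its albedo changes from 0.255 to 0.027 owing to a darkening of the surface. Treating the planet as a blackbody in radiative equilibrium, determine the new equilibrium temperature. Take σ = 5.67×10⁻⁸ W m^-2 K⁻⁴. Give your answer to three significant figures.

73.7 kelvin

T₂ = [S(1−α₂)/(4σ)]^(1/4) = [6.860·0.973/(4σ)]^(1/4) = 73.65 K.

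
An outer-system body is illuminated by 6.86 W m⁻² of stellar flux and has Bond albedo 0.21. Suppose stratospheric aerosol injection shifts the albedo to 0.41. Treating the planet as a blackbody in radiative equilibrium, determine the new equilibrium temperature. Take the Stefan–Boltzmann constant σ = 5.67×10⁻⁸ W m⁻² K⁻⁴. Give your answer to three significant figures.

65.0 K

With the new albedo, S(1−α₂)/4 = 1.012 W m⁻², so T₂ = 65.00 K.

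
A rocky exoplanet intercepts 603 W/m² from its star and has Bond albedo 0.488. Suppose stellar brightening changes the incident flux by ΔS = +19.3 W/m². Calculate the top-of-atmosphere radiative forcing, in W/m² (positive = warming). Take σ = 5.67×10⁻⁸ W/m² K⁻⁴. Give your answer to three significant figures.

Only a fraction (1−α) is absorbed and it's spread over 4πR², so ΔF = (1−α)ΔS/4 = 2.470 W/m².

2.47 W/m²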